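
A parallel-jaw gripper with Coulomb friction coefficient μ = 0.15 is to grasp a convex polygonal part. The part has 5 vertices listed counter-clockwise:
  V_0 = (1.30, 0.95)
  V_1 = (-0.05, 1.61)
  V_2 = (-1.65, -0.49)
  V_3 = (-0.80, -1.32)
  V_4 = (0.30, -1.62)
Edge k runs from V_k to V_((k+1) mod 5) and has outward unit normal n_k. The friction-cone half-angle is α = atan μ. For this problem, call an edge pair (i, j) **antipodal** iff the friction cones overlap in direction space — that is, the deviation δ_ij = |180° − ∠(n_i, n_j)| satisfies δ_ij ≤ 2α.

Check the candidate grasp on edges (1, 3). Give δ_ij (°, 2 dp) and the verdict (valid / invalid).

α = atan 0.15 = 8.53°;  2α = 17.06°
edge 1: e_1 = (-1.60, -2.10);  n_1 = (-0.7954, +0.6060)
edge 3: e_3 = (+1.10, -0.30);  n_3 = (-0.2631, -0.9648)
∠(n_1, n_3) = 112.05°
δ = |180° − 112.05°| = 67.95°
67.95° > 2α = 17.06°  →  invalid

δ = 67.95°, invalid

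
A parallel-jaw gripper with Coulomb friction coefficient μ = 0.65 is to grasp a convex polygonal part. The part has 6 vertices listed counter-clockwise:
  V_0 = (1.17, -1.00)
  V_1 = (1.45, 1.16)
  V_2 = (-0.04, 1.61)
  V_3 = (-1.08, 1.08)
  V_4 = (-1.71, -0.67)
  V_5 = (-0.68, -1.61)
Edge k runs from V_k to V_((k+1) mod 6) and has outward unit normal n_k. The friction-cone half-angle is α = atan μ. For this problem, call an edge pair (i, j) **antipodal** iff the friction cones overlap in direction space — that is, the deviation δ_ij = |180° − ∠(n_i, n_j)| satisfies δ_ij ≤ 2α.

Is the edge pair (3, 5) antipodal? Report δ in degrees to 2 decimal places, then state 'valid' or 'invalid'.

α = atan 0.65 = 33.02°;  2α = 66.05°
edge 3: e_3 = (-0.63, -1.75);  n_3 = (-0.9409, +0.3387)
edge 5: e_5 = (+1.85, +0.61);  n_5 = (+0.3131, -0.9497)
∠(n_3, n_5) = 128.05°
δ = |180° − 128.05°| = 51.95°
51.95° ≤ 2α = 66.05°  →  valid

δ = 51.95°, valid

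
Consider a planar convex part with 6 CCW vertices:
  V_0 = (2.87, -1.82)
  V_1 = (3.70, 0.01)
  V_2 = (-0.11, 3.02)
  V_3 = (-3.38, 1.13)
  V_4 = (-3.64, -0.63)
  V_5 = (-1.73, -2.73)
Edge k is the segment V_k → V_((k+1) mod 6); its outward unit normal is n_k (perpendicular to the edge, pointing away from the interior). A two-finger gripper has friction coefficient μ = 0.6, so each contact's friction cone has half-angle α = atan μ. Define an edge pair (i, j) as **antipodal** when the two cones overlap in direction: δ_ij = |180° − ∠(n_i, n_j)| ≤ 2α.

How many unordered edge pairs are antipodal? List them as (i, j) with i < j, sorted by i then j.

α = atan 0.6 = 30.96°;  2α = 61.93°
n_0 = (+0.9107, -0.4131)
n_1 = (+0.6199, +0.7847)
n_2 = (-0.5004, +0.8658)
n_3 = (-0.9893, +0.1461)
n_4 = (-0.7398, -0.6728)
n_5 = (+0.1941, -0.9810)
  (0,1): δ = 103.91°  ·
  (0,2): δ = 35.58°  ✓
  (0,3): δ = 15.99°  ✓
  (0,4): δ = 66.68°  ·
  (0,5): δ = 125.59°  ·
  (1,2): δ = 111.66°  ·
  (1,3): δ = 60.09°  ✓
  (1,4): δ = 9.40°  ✓
  (1,5): δ = 49.50°  ✓
  (2,3): δ = 128.43°  ·
  (2,4): δ = 77.74°  ·
  (2,5): δ = 18.84°  ✓
  (3,4): δ = 129.31°  ·
  (3,5): δ = 70.41°  ·
  (4,5): δ = 121.10°  ·
antipodal pairs: 6

count = 6; pairs: (0,2), (0,3), (1,3), (1,4), (1,5), (2,5)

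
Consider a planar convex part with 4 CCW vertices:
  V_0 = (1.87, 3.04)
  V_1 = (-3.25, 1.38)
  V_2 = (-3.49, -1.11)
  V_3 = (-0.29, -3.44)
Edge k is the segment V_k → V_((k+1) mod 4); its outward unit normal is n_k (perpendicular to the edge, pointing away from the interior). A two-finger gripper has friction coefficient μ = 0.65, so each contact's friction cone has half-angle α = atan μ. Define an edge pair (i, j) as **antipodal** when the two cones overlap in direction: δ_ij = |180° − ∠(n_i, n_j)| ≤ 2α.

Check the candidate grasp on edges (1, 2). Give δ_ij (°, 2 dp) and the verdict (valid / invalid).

α = atan 0.65 = 33.02°;  2α = 66.05°
edge 1: e_1 = (-0.24, -2.49);  n_1 = (-0.9954, +0.0959)
edge 2: e_2 = (+3.20, -2.33);  n_2 = (-0.5886, -0.8084)
∠(n_1, n_2) = 59.45°
δ = |180° − 59.45°| = 120.55°
120.55° > 2α = 66.05°  →  invalid

δ = 120.55°, invalid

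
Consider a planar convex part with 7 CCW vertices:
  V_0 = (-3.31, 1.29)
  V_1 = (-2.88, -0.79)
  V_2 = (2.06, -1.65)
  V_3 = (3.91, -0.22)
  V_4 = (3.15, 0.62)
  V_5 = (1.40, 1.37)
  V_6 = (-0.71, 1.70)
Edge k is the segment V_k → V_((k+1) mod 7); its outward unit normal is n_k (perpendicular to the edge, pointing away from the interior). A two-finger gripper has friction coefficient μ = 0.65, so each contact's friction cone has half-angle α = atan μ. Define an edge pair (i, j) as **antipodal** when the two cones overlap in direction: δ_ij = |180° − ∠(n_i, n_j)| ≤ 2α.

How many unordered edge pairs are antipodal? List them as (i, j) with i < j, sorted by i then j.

α = atan 0.65 = 33.02°;  2α = 66.05°
n_0 = (-0.9793, -0.2024)
n_1 = (-0.1715, -0.9852)
n_2 = (+0.6116, -0.7912)
n_3 = (+0.7415, +0.6709)
n_4 = (+0.3939, +0.9191)
n_5 = (+0.1545, +0.9880)
n_6 = (-0.1558, +0.9878)
  (0,1): δ = 111.56°  ·
  (0,2): δ = 63.98°  ✓
  (0,3): δ = 30.46°  ✓
  (0,4): δ = 55.12°  ✓
  (0,5): δ = 69.43°  ·
  (0,6): δ = 87.28°  ·
  (1,2): δ = 132.42°  ·
  (1,3): δ = 37.99°  ✓
  (1,4): δ = 13.32°  ✓
  (1,5): δ = 0.99°  ✓
  (1,6): δ = 18.84°  ✓
  (2,3): δ = 85.57°  ·
  (2,4): δ = 60.90°  ✓
  (2,5): δ = 46.59°  ✓
  (2,6): δ = 28.74°  ✓
  (3,4): δ = 155.34°  ·
  (3,5): δ = 141.03°  ·
  (3,6): δ = 123.18°  ·
  (4,5): δ = 165.69°  ·
  (4,6): δ = 147.84°  ·
  (5,6): δ = 162.15°  ·
antipodal pairs: 10

count = 10; pairs: (0,2), (0,3), (0,4), (1,3), (1,4), (1,5), (1,6), (2,4), (2,5), (2,6)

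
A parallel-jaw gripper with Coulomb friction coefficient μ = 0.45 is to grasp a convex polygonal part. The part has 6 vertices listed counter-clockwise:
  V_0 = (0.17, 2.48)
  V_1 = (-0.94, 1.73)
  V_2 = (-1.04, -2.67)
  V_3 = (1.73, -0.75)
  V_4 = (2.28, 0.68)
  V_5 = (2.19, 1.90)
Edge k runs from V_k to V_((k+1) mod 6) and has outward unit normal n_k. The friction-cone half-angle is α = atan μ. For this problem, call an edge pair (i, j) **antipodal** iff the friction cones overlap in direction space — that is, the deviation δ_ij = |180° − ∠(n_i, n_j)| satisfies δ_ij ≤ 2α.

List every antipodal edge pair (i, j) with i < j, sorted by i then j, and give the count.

α = atan 0.45 = 24.23°;  2α = 48.46°
n_0 = (-0.5599, +0.8286)
n_1 = (-0.9997, +0.0227)
n_2 = (+0.5697, -0.8219)
n_3 = (+0.9333, -0.3590)
n_4 = (+0.9973, +0.0736)
n_5 = (+0.2760, +0.9612)
  (0,1): δ = 125.35°  ·
  (0,2): δ = 0.68°  ✓
  (0,3): δ = 34.92°  ✓
  (0,4): δ = 60.17°  ·
  (0,5): δ = 129.93°  ·
  (1,2): δ = 53.97°  ·
  (1,3): δ = 19.74°  ✓
  (1,4): δ = 5.52°  ✓
  (1,5): δ = 75.28°  ·
  (2,3): δ = 145.76°  ·
  (2,4): δ = 120.51°  ·
  (2,5): δ = 50.75°  ·
  (3,4): δ = 154.74°  ·
  (3,5): δ = 84.98°  ·
  (4,5): δ = 110.24°  ·
antipodal pairs: 4

count = 4; pairs: (0,2), (0,3), (1,3), (1,4)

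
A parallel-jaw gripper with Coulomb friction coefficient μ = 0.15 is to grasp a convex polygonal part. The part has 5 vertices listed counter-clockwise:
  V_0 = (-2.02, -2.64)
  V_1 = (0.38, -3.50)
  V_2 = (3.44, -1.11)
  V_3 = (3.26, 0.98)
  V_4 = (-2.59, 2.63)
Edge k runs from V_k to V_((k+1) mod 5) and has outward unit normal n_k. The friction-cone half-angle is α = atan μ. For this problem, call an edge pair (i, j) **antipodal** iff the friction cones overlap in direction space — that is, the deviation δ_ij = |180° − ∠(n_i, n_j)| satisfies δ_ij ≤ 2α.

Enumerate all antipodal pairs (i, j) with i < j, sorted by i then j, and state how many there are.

count = 2; pairs: (0,3), (2,4)

α = atan 0.15 = 8.53°;  2α = 17.06°
n_0 = (-0.3373, -0.9414)
n_1 = (+0.6155, -0.7881)
n_2 = (+0.9963, +0.0858)
n_3 = (+0.2715, +0.9624)
n_4 = (-0.9942, -0.1075)
  (0,1): δ = 122.29°  ·
  (0,2): δ = 65.36°  ·
  (0,3): δ = 3.96°  ✓
  (0,4): δ = 115.89°  ·
  (1,2): δ = 123.07°  ·
  (1,3): δ = 53.74°  ·
  (1,4): δ = 58.18°  ·
  (2,3): δ = 110.67°  ·
  (2,4): δ = 1.25°  ✓
  (3,4): δ = 68.08°  ·
antipodal pairs: 2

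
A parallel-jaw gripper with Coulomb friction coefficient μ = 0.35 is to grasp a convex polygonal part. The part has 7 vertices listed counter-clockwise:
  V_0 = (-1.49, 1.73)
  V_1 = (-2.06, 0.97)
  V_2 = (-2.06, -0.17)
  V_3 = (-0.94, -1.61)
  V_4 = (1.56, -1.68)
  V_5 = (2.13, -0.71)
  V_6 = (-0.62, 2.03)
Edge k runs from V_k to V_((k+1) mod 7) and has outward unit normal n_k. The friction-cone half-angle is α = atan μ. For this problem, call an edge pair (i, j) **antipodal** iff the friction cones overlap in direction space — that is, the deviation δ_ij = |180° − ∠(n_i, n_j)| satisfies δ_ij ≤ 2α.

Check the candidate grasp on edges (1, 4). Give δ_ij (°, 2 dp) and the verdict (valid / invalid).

δ = 30.44°, valid

α = atan 0.35 = 19.29°;  2α = 38.58°
edge 1: e_1 = (+0.00, -1.14);  n_1 = (-1.0000, -0.0000)
edge 4: e_4 = (+0.57, +0.97);  n_4 = (+0.8622, -0.5066)
∠(n_1, n_4) = 149.56°
δ = |180° − 149.56°| = 30.44°
30.44° ≤ 2α = 38.58°  →  valid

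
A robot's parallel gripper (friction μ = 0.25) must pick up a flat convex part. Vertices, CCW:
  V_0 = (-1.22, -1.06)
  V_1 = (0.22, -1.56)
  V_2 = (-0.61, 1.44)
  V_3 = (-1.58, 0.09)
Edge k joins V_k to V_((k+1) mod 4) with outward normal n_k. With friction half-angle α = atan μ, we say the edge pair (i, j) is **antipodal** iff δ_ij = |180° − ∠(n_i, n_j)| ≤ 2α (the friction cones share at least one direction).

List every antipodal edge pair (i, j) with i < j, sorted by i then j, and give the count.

count = 1; pairs: (1,3)

α = atan 0.25 = 14.04°;  2α = 28.07°
n_0 = (-0.3280, -0.9447)
n_1 = (+0.9638, +0.2666)
n_2 = (-0.8121, +0.5835)
n_3 = (-0.9543, -0.2987)
  (0,1): δ = 55.39°  ·
  (0,2): δ = 73.45°  ·
  (0,3): δ = 126.53°  ·
  (1,2): δ = 51.16°  ·
  (1,3): δ = 1.92°  ✓
  (2,3): δ = 126.92°  ·
antipodal pairs: 1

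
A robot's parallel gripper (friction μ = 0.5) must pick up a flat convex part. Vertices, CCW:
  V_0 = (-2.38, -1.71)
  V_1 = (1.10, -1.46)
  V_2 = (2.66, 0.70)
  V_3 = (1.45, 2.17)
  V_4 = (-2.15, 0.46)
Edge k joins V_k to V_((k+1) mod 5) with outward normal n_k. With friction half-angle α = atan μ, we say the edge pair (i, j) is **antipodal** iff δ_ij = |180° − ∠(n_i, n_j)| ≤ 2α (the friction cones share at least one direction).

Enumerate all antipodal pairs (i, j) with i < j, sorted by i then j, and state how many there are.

count = 4; pairs: (0,3), (1,3), (1,4), (2,4)

α = atan 0.5 = 26.57°;  2α = 53.13°
n_0 = (+0.0717, -0.9974)
n_1 = (+0.8107, -0.5855)
n_2 = (+0.7721, +0.6355)
n_3 = (-0.4291, +0.9033)
n_4 = (-0.9944, +0.1054)
  (0,1): δ = 129.95°  ·
  (0,2): δ = 54.65°  ·
  (0,3): δ = 21.30°  ✓
  (0,4): δ = 79.84°  ·
  (1,2): δ = 104.70°  ·
  (1,3): δ = 28.75°  ✓
  (1,4): δ = 29.79°  ✓
  (2,3): δ = 104.05°  ·
  (2,4): δ = 45.51°  ✓
  (3,4): δ = 121.46°  ·
antipodal pairs: 4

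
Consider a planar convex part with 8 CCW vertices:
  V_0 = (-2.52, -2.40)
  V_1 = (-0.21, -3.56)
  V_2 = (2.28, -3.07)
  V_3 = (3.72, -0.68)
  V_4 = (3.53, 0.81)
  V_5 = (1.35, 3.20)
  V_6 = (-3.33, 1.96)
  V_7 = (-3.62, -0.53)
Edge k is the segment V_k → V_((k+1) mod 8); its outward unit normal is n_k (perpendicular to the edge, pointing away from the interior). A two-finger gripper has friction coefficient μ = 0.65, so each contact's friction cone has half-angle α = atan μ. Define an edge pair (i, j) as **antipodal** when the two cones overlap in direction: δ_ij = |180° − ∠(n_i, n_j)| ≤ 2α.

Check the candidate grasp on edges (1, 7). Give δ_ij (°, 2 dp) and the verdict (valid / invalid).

δ = 109.33°, invalid

α = atan 0.65 = 33.02°;  2α = 66.05°
edge 1: e_1 = (+2.49, +0.49);  n_1 = (+0.1931, -0.9812)
edge 7: e_7 = (+1.10, -1.87);  n_7 = (-0.8619, -0.5070)
∠(n_1, n_7) = 70.67°
δ = |180° − 70.67°| = 109.33°
109.33° > 2α = 66.05°  →  invalid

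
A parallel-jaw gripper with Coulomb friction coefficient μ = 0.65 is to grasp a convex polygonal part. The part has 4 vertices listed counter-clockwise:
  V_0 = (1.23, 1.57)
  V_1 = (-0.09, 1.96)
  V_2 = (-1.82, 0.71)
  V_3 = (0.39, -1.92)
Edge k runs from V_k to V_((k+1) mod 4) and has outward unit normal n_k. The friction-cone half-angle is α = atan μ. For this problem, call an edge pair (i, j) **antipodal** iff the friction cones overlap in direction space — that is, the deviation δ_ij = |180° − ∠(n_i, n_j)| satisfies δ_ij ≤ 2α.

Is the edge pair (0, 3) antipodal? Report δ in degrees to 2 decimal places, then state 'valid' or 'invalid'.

δ = 92.93°, invalid

α = atan 0.65 = 33.02°;  2α = 66.05°
edge 0: e_0 = (-1.32, +0.39);  n_0 = (+0.2833, +0.9590)
edge 3: e_3 = (+0.84, +3.49);  n_3 = (+0.9722, -0.2340)
∠(n_0, n_3) = 87.07°
δ = |180° − 87.07°| = 92.93°
92.93° > 2α = 66.05°  →  invalid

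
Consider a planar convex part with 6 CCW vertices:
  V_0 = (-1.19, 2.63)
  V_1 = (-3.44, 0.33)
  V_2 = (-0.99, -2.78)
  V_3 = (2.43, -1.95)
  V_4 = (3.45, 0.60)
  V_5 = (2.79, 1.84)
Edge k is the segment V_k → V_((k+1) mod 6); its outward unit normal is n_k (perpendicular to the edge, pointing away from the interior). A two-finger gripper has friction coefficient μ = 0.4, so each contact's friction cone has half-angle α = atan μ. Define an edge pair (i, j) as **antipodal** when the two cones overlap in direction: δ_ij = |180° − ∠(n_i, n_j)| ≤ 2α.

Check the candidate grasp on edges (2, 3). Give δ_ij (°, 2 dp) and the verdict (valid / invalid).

δ = 125.44°, invalid

α = atan 0.4 = 21.80°;  2α = 43.60°
edge 2: e_2 = (+3.42, +0.83);  n_2 = (+0.2358, -0.9718)
edge 3: e_3 = (+1.02, +2.55);  n_3 = (+0.9285, -0.3714)
∠(n_2, n_3) = 54.56°
δ = |180° − 54.56°| = 125.44°
125.44° > 2α = 43.60°  →  invalid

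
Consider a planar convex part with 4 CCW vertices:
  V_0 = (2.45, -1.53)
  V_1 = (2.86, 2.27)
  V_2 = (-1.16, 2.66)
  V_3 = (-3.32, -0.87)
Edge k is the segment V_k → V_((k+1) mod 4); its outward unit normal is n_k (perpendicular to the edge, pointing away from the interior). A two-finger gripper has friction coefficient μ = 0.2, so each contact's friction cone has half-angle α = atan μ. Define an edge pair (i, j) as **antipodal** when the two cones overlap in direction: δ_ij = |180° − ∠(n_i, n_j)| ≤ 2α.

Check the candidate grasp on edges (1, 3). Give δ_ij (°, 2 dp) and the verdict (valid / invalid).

δ = 0.98°, valid

α = atan 0.2 = 11.31°;  2α = 22.62°
edge 1: e_1 = (-4.02, +0.39);  n_1 = (+0.0966, +0.9953)
edge 3: e_3 = (+5.77, -0.66);  n_3 = (-0.1136, -0.9935)
∠(n_1, n_3) = 179.02°
δ = |180° − 179.02°| = 0.98°
0.98° ≤ 2α = 22.62°  →  valid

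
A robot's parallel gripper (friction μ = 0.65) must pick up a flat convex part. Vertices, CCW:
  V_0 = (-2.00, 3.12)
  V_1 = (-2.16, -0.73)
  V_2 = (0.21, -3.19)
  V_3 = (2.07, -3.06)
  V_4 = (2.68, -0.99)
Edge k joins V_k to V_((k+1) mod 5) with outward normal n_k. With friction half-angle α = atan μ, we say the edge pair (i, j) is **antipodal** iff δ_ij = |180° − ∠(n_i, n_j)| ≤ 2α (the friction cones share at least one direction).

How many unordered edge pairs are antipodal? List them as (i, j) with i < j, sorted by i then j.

count = 5; pairs: (0,3), (0,4), (1,3), (1,4), (2,4)

α = atan 0.65 = 33.02°;  2α = 66.05°
n_0 = (-0.9991, +0.0415)
n_1 = (-0.7202, -0.6938)
n_2 = (+0.0697, -0.9976)
n_3 = (+0.9592, -0.2827)
n_4 = (+0.6599, +0.7514)
  (0,1): δ = 133.69°  ·
  (0,2): δ = 83.62°  ·
  (0,3): δ = 14.04°  ✓
  (0,4): δ = 51.09°  ✓
  (1,2): δ = 129.93°  ·
  (1,3): δ = 60.35°  ✓
  (1,4): δ = 4.78°  ✓
  (2,3): δ = 110.42°  ·
  (2,4): δ = 45.29°  ✓
  (3,4): δ = 114.87°  ·
antipodal pairs: 5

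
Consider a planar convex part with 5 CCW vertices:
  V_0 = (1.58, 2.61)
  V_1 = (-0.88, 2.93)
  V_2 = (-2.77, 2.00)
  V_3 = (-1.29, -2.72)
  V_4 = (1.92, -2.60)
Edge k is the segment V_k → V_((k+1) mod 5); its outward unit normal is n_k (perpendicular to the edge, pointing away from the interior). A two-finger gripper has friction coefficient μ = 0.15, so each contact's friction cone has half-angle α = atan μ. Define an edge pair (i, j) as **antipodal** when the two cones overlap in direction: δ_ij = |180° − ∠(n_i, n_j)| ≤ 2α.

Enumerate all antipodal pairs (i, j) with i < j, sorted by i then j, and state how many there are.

count = 2; pairs: (0,3), (2,4)

α = atan 0.15 = 8.53°;  2α = 17.06°
n_0 = (+0.1290, +0.9916)
n_1 = (-0.4415, +0.8973)
n_2 = (-0.9542, -0.2992)
n_3 = (+0.0374, -0.9993)
n_4 = (+0.9979, +0.0651)
  (0,1): δ = 146.39°  ·
  (0,2): δ = 65.18°  ·
  (0,3): δ = 9.55°  ✓
  (0,4): δ = 101.15°  ·
  (1,2): δ = 98.79°  ·
  (1,3): δ = 24.06°  ·
  (1,4): δ = 67.53°  ·
  (2,3): δ = 105.27°  ·
  (2,4): δ = 13.68°  ✓
  (3,4): δ = 88.41°  ·
antipodal pairs: 2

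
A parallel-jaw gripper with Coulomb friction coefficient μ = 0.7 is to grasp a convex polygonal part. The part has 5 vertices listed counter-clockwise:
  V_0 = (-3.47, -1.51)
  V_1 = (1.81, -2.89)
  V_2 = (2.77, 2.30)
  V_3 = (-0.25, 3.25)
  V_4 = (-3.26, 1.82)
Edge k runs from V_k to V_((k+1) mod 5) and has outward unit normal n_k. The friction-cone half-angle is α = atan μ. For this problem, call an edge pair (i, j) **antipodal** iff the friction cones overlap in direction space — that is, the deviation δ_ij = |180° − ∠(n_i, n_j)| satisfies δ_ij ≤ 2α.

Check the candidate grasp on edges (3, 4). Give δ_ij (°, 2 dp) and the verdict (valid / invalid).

α = atan 0.7 = 34.99°;  2α = 69.98°
edge 3: e_3 = (-3.01, -1.43);  n_3 = (-0.4291, +0.9032)
edge 4: e_4 = (-0.21, -3.33);  n_4 = (-0.9980, +0.0629)
∠(n_3, n_4) = 60.98°
δ = |180° − 60.98°| = 119.02°
119.02° > 2α = 69.98°  →  invalid

δ = 119.02°, invalid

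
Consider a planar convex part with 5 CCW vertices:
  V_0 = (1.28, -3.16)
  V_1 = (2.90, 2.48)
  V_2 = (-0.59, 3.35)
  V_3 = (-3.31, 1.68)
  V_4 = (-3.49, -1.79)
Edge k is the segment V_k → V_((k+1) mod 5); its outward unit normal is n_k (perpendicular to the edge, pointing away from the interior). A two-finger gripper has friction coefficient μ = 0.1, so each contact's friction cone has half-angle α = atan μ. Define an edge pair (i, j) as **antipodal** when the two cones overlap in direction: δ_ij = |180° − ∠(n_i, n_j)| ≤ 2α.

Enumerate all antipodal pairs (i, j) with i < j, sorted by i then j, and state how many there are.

count = 1; pairs: (1,4)

α = atan 0.1 = 5.71°;  2α = 11.42°
n_0 = (+0.9611, -0.2761)
n_1 = (+0.2419, +0.9703)
n_2 = (-0.5232, +0.8522)
n_3 = (-0.9987, +0.0518)
n_4 = (-0.2761, -0.9611)
  (0,1): δ = 87.97°  ·
  (0,2): δ = 42.43°  ·
  (0,3): δ = 13.06°  ·
  (0,4): δ = 90.00°  ·
  (1,2): δ = 134.45°  ·
  (1,3): δ = 78.97°  ·
  (1,4): δ = 2.03°  ✓
  (2,3): δ = 124.52°  ·
  (2,4): δ = 47.57°  ·
  (3,4): δ = 103.06°  ·
antipodal pairs: 1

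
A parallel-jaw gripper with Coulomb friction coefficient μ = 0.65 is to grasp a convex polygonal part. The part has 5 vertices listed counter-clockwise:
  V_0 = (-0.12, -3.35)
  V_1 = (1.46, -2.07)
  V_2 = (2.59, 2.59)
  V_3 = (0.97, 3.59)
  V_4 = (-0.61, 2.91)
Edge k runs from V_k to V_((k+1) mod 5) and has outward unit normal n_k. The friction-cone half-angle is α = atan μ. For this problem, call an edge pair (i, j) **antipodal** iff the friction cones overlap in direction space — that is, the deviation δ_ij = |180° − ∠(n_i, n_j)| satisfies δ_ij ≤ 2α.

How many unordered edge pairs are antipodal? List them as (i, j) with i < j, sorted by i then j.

α = atan 0.65 = 33.02°;  2α = 66.05°
n_0 = (+0.6295, -0.7770)
n_1 = (+0.9718, -0.2357)
n_2 = (+0.5253, +0.8509)
n_3 = (-0.3953, +0.9185)
n_4 = (-0.9970, -0.0780)
  (0,1): δ = 142.64°  ·
  (0,2): δ = 70.70°  ·
  (0,3): δ = 15.73°  ✓
  (0,4): δ = 55.46°  ✓
  (1,2): δ = 108.06°  ·
  (1,3): δ = 53.08°  ✓
  (1,4): δ = 18.11°  ✓
  (2,3): δ = 125.03°  ·
  (2,4): δ = 53.84°  ✓
  (3,4): δ = 108.81°  ·
antipodal pairs: 5

count = 5; pairs: (0,3), (0,4), (1,3), (1,4), (2,4)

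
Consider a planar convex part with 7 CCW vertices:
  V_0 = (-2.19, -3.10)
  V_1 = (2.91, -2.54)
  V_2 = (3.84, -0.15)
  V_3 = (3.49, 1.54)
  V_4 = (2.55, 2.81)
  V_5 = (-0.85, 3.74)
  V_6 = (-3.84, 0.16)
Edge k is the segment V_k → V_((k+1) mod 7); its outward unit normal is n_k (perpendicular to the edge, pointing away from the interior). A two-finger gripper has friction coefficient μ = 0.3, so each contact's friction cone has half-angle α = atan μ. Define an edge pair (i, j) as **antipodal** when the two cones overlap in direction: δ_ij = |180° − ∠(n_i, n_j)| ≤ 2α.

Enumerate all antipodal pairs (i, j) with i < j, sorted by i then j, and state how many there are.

α = atan 0.3 = 16.70°;  2α = 33.40°
n_0 = (+0.1091, -0.9940)
n_1 = (+0.9319, -0.3626)
n_2 = (+0.9792, +0.2028)
n_3 = (+0.8038, +0.5949)
n_4 = (+0.2638, +0.9646)
n_5 = (-0.7675, +0.6410)
n_6 = (-0.8922, -0.4516)
  (0,1): δ = 117.53°  ·
  (0,2): δ = 84.57°  ·
  (0,3): δ = 59.76°  ·
  (0,4): δ = 21.56°  ✓
  (0,5): δ = 43.87°  ·
  (0,6): δ = 110.58°  ·
  (1,2): δ = 147.04°  ·
  (1,3): δ = 122.23°  ·
  (1,4): δ = 84.04°  ·
  (1,5): δ = 18.61°  ✓
  (1,6): δ = 48.11°  ·
  (2,3): δ = 155.19°  ·
  (2,4): δ = 117.00°  ·
  (2,5): δ = 51.57°  ·
  (2,6): δ = 15.14°  ✓
  (3,4): δ = 141.81°  ·
  (3,5): δ = 76.38°  ·
  (3,6): δ = 9.66°  ✓
  (4,5): δ = 114.57°  ·
  (4,6): δ = 47.86°  ·
  (5,6): δ = 113.29°  ·
antipodal pairs: 4

count = 4; pairs: (0,4), (1,5), (2,6), (3,6)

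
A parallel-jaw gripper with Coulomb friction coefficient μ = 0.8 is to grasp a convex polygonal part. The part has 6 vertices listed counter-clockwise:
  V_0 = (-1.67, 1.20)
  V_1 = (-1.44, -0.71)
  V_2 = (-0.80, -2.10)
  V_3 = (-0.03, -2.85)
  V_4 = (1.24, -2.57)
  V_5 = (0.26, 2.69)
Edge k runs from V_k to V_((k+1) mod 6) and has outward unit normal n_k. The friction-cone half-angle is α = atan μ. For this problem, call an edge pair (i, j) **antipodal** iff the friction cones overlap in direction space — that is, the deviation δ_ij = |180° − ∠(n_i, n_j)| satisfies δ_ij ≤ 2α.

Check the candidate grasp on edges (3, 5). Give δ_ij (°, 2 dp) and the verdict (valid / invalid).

δ = 25.24°, valid

α = atan 0.8 = 38.66°;  2α = 77.32°
edge 3: e_3 = (+1.27, +0.28);  n_3 = (+0.2153, -0.9765)
edge 5: e_5 = (-1.93, -1.49);  n_5 = (-0.6111, +0.7916)
∠(n_3, n_5) = 154.76°
δ = |180° − 154.76°| = 25.24°
25.24° ≤ 2α = 77.32°  →  valid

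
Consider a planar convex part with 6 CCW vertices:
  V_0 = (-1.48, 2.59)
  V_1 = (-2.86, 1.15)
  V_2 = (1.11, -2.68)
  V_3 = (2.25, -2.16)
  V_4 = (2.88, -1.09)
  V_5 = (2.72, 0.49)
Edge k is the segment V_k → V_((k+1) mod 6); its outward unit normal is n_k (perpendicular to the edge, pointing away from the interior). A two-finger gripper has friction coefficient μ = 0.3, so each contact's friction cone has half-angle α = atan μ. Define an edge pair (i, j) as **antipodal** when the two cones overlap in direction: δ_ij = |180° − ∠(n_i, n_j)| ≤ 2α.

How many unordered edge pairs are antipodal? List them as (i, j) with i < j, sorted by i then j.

count = 3; pairs: (0,2), (0,3), (1,5)

α = atan 0.3 = 16.70°;  2α = 33.40°
n_0 = (-0.7220, +0.6919)
n_1 = (-0.6943, -0.7197)
n_2 = (+0.4150, -0.9098)
n_3 = (+0.8617, -0.5074)
n_4 = (+0.9949, +0.1008)
n_5 = (+0.4472, +0.8944)
  (0,1): δ = 90.19°  ·
  (0,2): δ = 21.70°  ✓
  (0,3): δ = 13.29°  ✓
  (0,4): δ = 49.56°  ·
  (0,5): δ = 107.22°  ·
  (1,2): δ = 111.51°  ·
  (1,3): δ = 76.52°  ·
  (1,4): δ = 40.25°  ·
  (1,5): δ = 17.41°  ✓
  (2,3): δ = 145.01°  ·
  (2,4): δ = 108.74°  ·
  (2,5): δ = 51.08°  ·
  (3,4): δ = 143.73°  ·
  (3,5): δ = 86.08°  ·
  (4,5): δ = 122.35°  ·
antipodal pairs: 3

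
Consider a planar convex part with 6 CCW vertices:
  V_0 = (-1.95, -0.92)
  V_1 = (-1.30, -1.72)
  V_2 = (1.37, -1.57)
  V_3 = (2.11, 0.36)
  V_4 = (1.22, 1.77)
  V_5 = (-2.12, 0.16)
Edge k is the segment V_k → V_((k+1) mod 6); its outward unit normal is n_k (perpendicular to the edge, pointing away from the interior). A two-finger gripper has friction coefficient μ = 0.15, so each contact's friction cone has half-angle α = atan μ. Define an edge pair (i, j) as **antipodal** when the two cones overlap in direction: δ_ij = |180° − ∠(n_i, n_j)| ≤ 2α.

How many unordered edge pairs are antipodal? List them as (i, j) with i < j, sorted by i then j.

count = 1; pairs: (0,3)

α = atan 0.15 = 8.53°;  2α = 17.06°
n_0 = (-0.7761, -0.6306)
n_1 = (+0.0561, -0.9984)
n_2 = (+0.9337, -0.3580)
n_3 = (+0.8456, +0.5338)
n_4 = (-0.4342, +0.9008)
n_5 = (-0.9878, -0.1555)
  (0,1): δ = 125.88°  ·
  (0,2): δ = 60.07°  ·
  (0,3): δ = 6.83°  ✓
  (0,4): δ = 76.64°  ·
  (0,5): δ = 149.85°  ·
  (1,2): δ = 114.19°  ·
  (1,3): δ = 60.96°  ·
  (1,4): δ = 22.52°  ·
  (1,5): δ = 95.73°  ·
  (2,3): δ = 126.76°  ·
  (2,4): δ = 43.29°  ·
  (2,5): δ = 29.92°  ·
  (3,4): δ = 96.52°  ·
  (3,5): δ = 23.31°  ·
  (4,5): δ = 106.79°  ·
antipodal pairs: 1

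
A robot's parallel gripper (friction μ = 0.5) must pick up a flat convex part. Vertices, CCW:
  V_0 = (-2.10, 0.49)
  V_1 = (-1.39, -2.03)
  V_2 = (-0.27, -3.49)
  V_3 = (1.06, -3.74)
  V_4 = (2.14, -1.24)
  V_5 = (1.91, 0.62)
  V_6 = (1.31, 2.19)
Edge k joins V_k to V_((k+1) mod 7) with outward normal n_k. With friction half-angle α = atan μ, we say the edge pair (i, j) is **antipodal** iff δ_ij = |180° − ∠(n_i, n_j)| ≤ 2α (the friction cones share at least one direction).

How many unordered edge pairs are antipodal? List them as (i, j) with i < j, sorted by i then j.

α = atan 0.5 = 26.57°;  2α = 53.13°
n_0 = (-0.9625, -0.2712)
n_1 = (-0.7934, -0.6087)
n_2 = (-0.1847, -0.9828)
n_3 = (+0.9180, -0.3966)
n_4 = (+0.9924, +0.1227)
n_5 = (+0.9341, +0.3570)
n_6 = (-0.4462, +0.8950)
  (0,1): δ = 158.24°  ·
  (0,2): δ = 116.38°  ·
  (0,3): δ = 39.10°  ✓
  (0,4): δ = 8.69°  ✓
  (0,5): δ = 5.18°  ✓
  (0,6): δ = 100.76°  ·
  (1,2): δ = 138.14°  ·
  (1,3): δ = 60.86°  ·
  (1,4): δ = 30.44°  ✓
  (1,5): δ = 16.58°  ✓
  (1,6): δ = 79.01°  ·
  (2,3): δ = 102.72°  ·
  (2,4): δ = 72.31°  ·
  (2,5): δ = 58.44°  ·
  (2,6): δ = 37.14°  ✓
  (3,4): δ = 149.59°  ·
  (3,5): δ = 135.72°  ·
  (3,6): δ = 40.14°  ✓
  (4,5): δ = 166.13°  ·
  (4,6): δ = 70.55°  ·
  (5,6): δ = 84.42°  ·
antipodal pairs: 7

count = 7; pairs: (0,3), (0,4), (0,5), (1,4), (1,5), (2,6), (3,6)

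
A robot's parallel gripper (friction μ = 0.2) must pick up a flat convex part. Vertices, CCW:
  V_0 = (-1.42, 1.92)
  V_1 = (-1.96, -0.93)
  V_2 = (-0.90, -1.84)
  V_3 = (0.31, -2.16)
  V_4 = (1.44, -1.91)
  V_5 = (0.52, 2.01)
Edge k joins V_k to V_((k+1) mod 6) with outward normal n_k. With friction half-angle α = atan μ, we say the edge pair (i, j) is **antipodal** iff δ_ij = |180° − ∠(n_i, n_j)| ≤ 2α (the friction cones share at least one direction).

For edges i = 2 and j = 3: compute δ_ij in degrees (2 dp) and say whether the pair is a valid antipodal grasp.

δ = 152.71°, invalid

α = atan 0.2 = 11.31°;  2α = 22.62°
edge 2: e_2 = (+1.21, -0.32);  n_2 = (-0.2557, -0.9668)
edge 3: e_3 = (+1.13, +0.25);  n_3 = (+0.2160, -0.9764)
∠(n_2, n_3) = 27.29°
δ = |180° − 27.29°| = 152.71°
152.71° > 2α = 22.62°  →  invalid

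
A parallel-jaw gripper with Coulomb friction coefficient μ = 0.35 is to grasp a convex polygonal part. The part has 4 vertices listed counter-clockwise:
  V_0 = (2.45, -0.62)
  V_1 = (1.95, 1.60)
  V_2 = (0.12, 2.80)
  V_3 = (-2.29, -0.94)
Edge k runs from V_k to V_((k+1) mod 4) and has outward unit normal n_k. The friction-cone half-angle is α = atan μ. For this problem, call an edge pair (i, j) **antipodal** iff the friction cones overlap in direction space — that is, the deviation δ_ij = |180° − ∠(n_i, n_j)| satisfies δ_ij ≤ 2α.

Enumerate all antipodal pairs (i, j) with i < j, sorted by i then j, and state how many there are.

α = atan 0.35 = 19.29°;  2α = 38.58°
n_0 = (+0.9756, +0.2197)
n_1 = (+0.5484, +0.8362)
n_2 = (-0.8406, +0.5417)
n_3 = (+0.0674, -0.9977)
  (0,1): δ = 135.95°  ·
  (0,2): δ = 45.49°  ·
  (0,3): δ = 81.17°  ·
  (1,2): δ = 89.54°  ·
  (1,3): δ = 37.12°  ✓
  (2,3): δ = 53.34°  ·
antipodal pairs: 1

count = 1; pairs: (1,3)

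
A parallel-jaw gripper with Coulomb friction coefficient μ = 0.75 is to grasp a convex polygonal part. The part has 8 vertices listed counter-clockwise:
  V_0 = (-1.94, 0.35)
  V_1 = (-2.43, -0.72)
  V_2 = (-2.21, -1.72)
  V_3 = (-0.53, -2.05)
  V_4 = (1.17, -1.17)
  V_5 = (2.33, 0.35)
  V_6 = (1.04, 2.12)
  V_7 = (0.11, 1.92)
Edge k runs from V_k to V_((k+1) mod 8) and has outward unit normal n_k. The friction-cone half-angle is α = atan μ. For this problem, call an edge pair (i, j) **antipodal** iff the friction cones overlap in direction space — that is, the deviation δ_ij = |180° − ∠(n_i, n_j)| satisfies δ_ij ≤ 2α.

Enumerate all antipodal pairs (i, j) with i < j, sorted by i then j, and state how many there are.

α = atan 0.75 = 36.87°;  2α = 73.74°
n_0 = (-0.9092, +0.4164)
n_1 = (-0.9766, -0.2149)
n_2 = (-0.1927, -0.9812)
n_3 = (+0.4597, -0.8881)
n_4 = (+0.7950, -0.6067)
n_5 = (+0.8081, +0.5890)
n_6 = (-0.2102, +0.9776)
n_7 = (-0.6080, +0.7939)
  (0,1): δ = 142.99°  ·
  (0,2): δ = 76.51°  ·
  (0,3): δ = 38.03°  ✓
  (0,4): δ = 12.74°  ✓
  (0,5): δ = 60.69°  ✓
  (0,6): δ = 126.74°  ·
  (0,7): δ = 152.05°  ·
  (1,2): δ = 113.52°  ·
  (1,3): δ = 75.04°  ·
  (1,4): δ = 49.76°  ✓
  (1,5): δ = 23.68°  ✓
  (1,6): δ = 89.73°  ·
  (1,7): δ = 115.04°  ·
  (2,3): δ = 141.52°  ·
  (2,4): δ = 116.24°  ·
  (2,5): δ = 42.80°  ✓
  (2,6): δ = 23.25°  ✓
  (2,7): δ = 48.56°  ✓
  (3,4): δ = 154.72°  ·
  (3,5): δ = 81.28°  ·
  (3,6): δ = 15.23°  ✓
  (3,7): δ = 10.08°  ✓
  (4,5): δ = 106.57°  ·
  (4,6): δ = 40.51°  ✓
  (4,7): δ = 15.20°  ✓
  (5,6): δ = 113.95°  ·
  (5,7): δ = 88.64°  ·
  (6,7): δ = 154.69°  ·
antipodal pairs: 12

count = 12; pairs: (0,3), (0,4), (0,5), (1,4), (1,5), (2,5), (2,6), (2,7), (3,6), (3,7), (4,6), (4,7)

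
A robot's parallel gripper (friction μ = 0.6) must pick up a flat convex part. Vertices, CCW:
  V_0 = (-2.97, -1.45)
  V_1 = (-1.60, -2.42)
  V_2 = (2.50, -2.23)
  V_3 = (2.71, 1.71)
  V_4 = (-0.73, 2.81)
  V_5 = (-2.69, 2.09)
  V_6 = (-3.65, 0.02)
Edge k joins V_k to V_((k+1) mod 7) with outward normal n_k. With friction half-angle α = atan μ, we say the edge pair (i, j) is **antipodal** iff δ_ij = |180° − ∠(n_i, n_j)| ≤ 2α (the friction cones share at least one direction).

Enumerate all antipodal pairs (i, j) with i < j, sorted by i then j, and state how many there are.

count = 8; pairs: (0,2), (0,3), (0,4), (1,3), (1,4), (2,5), (2,6), (3,6)

α = atan 0.6 = 30.96°;  2α = 61.93°
n_0 = (-0.5779, -0.8161)
n_1 = (+0.0463, -0.9989)
n_2 = (+0.9986, -0.0532)
n_3 = (+0.3046, +0.9525)
n_4 = (-0.3448, +0.9387)
n_5 = (-0.9072, +0.4207)
n_6 = (-0.9076, -0.4198)
  (0,1): δ = 142.05°  ·
  (0,2): δ = 57.75°  ✓
  (0,3): δ = 17.57°  ✓
  (0,4): δ = 55.47°  ✓
  (0,5): δ = 100.42°  ·
  (0,6): δ = 150.12°  ·
  (1,2): δ = 95.70°  ·
  (1,3): δ = 20.39°  ✓
  (1,4): δ = 17.52°  ✓
  (1,5): δ = 62.47°  ·
  (1,6): δ = 112.17°  ·
  (2,3): δ = 104.68°  ·
  (2,4): δ = 66.78°  ·
  (2,5): δ = 21.83°  ✓
  (2,6): δ = 27.88°  ✓
  (3,4): δ = 142.10°  ·
  (3,5): δ = 97.15°  ·
  (3,6): δ = 47.44°  ✓
  (4,5): δ = 135.05°  ·
  (4,6): δ = 85.35°  ·
  (5,6): δ = 130.30°  ·
antipodal pairs: 8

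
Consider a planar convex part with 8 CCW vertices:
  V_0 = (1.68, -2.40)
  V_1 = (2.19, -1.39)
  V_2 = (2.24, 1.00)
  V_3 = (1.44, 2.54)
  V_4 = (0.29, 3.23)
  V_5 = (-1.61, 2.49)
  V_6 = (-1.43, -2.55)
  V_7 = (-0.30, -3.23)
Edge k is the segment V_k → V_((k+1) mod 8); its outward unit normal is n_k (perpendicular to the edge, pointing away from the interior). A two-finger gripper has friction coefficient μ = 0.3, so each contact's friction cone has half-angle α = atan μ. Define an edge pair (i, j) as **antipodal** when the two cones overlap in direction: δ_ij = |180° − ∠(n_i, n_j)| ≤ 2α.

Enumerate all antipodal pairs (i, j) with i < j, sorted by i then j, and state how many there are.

α = atan 0.3 = 16.70°;  2α = 33.40°
n_0 = (+0.8927, -0.4507)
n_1 = (+0.9998, -0.0209)
n_2 = (+0.8874, +0.4610)
n_3 = (+0.5145, +0.8575)
n_4 = (-0.3629, +0.9318)
n_5 = (-0.9994, -0.0357)
n_6 = (-0.5156, -0.8568)
n_7 = (+0.3866, -0.9222)
  (0,1): δ = 154.41°  ·
  (0,2): δ = 125.76°  ·
  (0,3): δ = 94.17°  ·
  (0,4): δ = 41.93°  ·
  (0,5): δ = 28.84°  ✓
  (0,6): δ = 85.75°  ·
  (0,7): δ = 139.53°  ·
  (1,2): δ = 151.35°  ·
  (1,3): δ = 119.77°  ·
  (1,4): δ = 67.52°  ·
  (1,5): δ = 3.24°  ✓
  (1,6): δ = 60.16°  ·
  (1,7): δ = 113.94°  ·
  (2,3): δ = 148.41°  ·
  (2,4): δ = 96.17°  ·
  (2,5): δ = 25.41°  ✓
  (2,6): δ = 31.51°  ✓
  (2,7): δ = 85.29°  ·
  (3,4): δ = 127.76°  ·
  (3,5): δ = 56.99°  ·
  (3,6): δ = 0.07°  ✓
  (3,7): δ = 53.71°  ·
  (4,5): δ = 109.23°  ·
  (4,6): δ = 52.32°  ·
  (4,7): δ = 1.46°  ✓
  (5,6): δ = 123.08°  ·
  (5,7): δ = 69.30°  ·
  (6,7): δ = 126.22°  ·
antipodal pairs: 6

count = 6; pairs: (0,5), (1,5), (2,5), (2,6), (3,6), (4,7)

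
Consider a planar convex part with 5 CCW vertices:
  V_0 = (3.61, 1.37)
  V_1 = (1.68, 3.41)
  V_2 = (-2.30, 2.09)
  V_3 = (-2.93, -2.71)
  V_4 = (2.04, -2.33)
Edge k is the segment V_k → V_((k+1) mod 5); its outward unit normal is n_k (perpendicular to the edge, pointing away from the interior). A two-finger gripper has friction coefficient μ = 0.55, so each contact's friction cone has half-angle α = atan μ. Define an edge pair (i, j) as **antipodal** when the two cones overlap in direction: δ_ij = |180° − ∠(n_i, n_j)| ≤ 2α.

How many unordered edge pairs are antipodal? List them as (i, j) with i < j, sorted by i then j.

count = 5; pairs: (0,2), (0,3), (1,3), (1,4), (2,4)

α = atan 0.55 = 28.81°;  2α = 57.62°
n_0 = (+0.7264, +0.6873)
n_1 = (-0.3148, +0.9492)
n_2 = (-0.9915, +0.1301)
n_3 = (+0.0762, -0.9971)
n_4 = (+0.9206, -0.3906)
  (0,1): δ = 115.06°  ·
  (0,2): δ = 50.89°  ✓
  (0,3): δ = 50.96°  ✓
  (0,4): δ = 113.59°  ·
  (1,2): δ = 115.83°  ·
  (1,3): δ = 13.98°  ✓
  (1,4): δ = 48.66°  ✓
  (2,3): δ = 78.15°  ·
  (2,4): δ = 15.52°  ✓
  (3,4): δ = 117.36°  ·
antipodal pairs: 5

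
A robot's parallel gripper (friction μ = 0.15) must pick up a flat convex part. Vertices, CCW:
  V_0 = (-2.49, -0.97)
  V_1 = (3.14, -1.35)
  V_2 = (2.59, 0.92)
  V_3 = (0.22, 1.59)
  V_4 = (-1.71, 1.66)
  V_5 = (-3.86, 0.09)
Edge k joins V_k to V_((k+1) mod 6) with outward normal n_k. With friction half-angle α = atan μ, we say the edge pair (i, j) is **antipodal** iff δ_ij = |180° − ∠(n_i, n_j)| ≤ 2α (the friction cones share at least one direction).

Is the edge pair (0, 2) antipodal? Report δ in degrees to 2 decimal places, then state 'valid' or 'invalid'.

δ = 11.92°, valid

α = atan 0.15 = 8.53°;  2α = 17.06°
edge 0: e_0 = (+5.63, -0.38);  n_0 = (-0.0673, -0.9977)
edge 2: e_2 = (-2.37, +0.67);  n_2 = (+0.2720, +0.9623)
∠(n_0, n_2) = 168.08°
δ = |180° − 168.08°| = 11.92°
11.92° ≤ 2α = 17.06°  →  valid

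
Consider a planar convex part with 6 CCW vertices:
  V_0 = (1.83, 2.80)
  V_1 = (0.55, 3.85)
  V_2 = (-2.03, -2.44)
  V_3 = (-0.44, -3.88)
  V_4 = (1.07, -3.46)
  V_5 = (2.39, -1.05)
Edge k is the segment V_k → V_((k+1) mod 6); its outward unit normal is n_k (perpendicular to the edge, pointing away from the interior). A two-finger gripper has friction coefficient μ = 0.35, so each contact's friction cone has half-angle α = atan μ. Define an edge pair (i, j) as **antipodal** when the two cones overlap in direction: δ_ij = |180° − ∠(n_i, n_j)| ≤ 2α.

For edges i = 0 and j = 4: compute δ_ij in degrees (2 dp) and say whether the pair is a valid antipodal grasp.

δ = 100.65°, invalid

α = atan 0.35 = 19.29°;  2α = 38.58°
edge 0: e_0 = (-1.28, +1.05);  n_0 = (+0.6342, +0.7731)
edge 4: e_4 = (+1.32, +2.41);  n_4 = (+0.8771, -0.4804)
∠(n_0, n_4) = 79.35°
δ = |180° − 79.35°| = 100.65°
100.65° > 2α = 38.58°  →  invalid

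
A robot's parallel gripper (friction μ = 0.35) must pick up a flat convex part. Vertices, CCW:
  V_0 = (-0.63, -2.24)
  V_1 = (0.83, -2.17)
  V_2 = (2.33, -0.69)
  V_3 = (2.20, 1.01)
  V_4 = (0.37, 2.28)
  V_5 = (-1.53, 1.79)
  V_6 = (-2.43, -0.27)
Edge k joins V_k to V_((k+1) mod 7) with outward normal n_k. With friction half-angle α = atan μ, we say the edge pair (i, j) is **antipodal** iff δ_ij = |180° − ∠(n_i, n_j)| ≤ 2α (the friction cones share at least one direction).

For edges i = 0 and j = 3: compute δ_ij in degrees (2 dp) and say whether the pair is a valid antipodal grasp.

δ = 37.51°, valid

α = atan 0.35 = 19.29°;  2α = 38.58°
edge 0: e_0 = (+1.46, +0.07);  n_0 = (+0.0479, -0.9989)
edge 3: e_3 = (-1.83, +1.27);  n_3 = (+0.5701, +0.8215)
∠(n_0, n_3) = 142.49°
δ = |180° − 142.49°| = 37.51°
37.51° ≤ 2α = 38.58°  →  valid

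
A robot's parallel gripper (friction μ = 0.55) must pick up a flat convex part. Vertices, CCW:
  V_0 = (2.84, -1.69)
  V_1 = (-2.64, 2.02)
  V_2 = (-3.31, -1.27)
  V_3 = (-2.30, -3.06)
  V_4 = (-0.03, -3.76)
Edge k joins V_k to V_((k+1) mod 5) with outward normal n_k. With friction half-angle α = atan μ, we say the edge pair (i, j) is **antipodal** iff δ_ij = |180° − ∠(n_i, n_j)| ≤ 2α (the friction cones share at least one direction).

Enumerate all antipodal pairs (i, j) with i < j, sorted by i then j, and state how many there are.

count = 3; pairs: (0,2), (0,3), (1,4)

α = atan 0.55 = 28.81°;  2α = 57.62°
n_0 = (+0.5606, +0.8281)
n_1 = (-0.9799, +0.1996)
n_2 = (-0.8709, -0.4914)
n_3 = (-0.2947, -0.9556)
n_4 = (+0.5850, -0.8111)
  (0,1): δ = 67.41°  ·
  (0,2): δ = 26.47°  ✓
  (0,3): δ = 16.96°  ✓
  (0,4): δ = 69.90°  ·
  (1,2): δ = 139.06°  ·
  (1,3): δ = 95.63°  ·
  (1,4): δ = 42.69°  ✓
  (2,3): δ = 136.57°  ·
  (2,4): δ = 83.63°  ·
  (3,4): δ = 127.06°  ·
antipodal pairs: 3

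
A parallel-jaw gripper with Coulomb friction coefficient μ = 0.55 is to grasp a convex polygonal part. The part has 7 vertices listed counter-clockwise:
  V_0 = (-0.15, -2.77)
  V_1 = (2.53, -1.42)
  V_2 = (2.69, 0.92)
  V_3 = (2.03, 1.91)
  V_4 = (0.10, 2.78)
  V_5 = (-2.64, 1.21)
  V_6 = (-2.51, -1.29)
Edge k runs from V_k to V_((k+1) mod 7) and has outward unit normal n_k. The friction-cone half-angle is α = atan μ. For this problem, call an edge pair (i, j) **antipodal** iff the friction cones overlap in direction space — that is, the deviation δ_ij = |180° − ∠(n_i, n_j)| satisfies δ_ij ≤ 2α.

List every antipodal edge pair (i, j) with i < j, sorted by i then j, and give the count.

α = atan 0.55 = 28.81°;  2α = 57.62°
n_0 = (+0.4499, -0.8931)
n_1 = (+0.9977, -0.0682)
n_2 = (+0.8321, +0.5547)
n_3 = (+0.4110, +0.9117)
n_4 = (-0.4972, +0.8677)
n_5 = (-0.9987, -0.0519)
n_6 = (-0.5313, -0.8472)
  (0,1): δ = 120.65°  ·
  (0,2): δ = 83.05°  ·
  (0,3): δ = 51.00°  ✓
  (0,4): δ = 3.08°  ✓
  (0,5): δ = 66.24°  ·
  (0,6): δ = 121.17°  ·
  (1,2): δ = 142.40°  ·
  (1,3): δ = 110.35°  ·
  (1,4): δ = 56.28°  ✓
  (1,5): δ = 6.89°  ✓
  (1,6): δ = 61.82°  ·
  (2,3): δ = 147.95°  ·
  (2,4): δ = 93.88°  ·
  (2,5): δ = 30.71°  ✓
  (2,6): δ = 24.22°  ✓
  (3,4): δ = 125.92°  ·
  (3,5): δ = 62.76°  ·
  (3,6): δ = 7.83°  ✓
  (4,5): δ = 116.84°  ·
  (4,6): δ = 61.90°  ·
  (5,6): δ = 125.07°  ·
antipodal pairs: 7

count = 7; pairs: (0,3), (0,4), (1,4), (1,5), (2,5), (2,6), (3,6)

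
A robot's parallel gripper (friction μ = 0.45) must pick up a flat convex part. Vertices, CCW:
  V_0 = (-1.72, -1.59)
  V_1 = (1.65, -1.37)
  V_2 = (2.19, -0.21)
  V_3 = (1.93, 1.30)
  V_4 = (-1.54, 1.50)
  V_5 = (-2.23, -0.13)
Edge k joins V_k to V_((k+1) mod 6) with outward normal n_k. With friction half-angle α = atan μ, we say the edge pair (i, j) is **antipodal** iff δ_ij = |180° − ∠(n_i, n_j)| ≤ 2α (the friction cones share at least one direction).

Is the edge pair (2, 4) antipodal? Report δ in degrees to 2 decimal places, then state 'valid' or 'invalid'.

δ = 32.71°, valid

α = atan 0.45 = 24.23°;  2α = 48.46°
edge 2: e_2 = (-0.26, +1.51);  n_2 = (+0.9855, +0.1697)
edge 4: e_4 = (-0.69, -1.63);  n_4 = (-0.9209, +0.3898)
∠(n_2, n_4) = 147.29°
δ = |180° − 147.29°| = 32.71°
32.71° ≤ 2α = 48.46°  →  valid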